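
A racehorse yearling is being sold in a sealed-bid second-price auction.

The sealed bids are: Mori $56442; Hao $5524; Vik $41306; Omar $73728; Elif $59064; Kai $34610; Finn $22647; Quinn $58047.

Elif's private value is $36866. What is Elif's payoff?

Highest bid: Omar at $73728, so Omar wins.
Second-highest bid: Elif at $59064 — that is the price the winner pays.
Elif did not win, so Elif pays nothing and receives nothing: payoff $0.

$0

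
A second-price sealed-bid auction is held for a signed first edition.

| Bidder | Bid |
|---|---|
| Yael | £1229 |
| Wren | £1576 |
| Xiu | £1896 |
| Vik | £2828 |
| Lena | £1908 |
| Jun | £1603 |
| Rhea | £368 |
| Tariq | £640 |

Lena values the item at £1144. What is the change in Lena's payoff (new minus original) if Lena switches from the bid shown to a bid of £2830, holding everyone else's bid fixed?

The highest bid among the other bidders is £2828; Lena's bid doesn't change that.
Original bid £1908: Lena is not highest (top rival bid is £2828); payoff £0.
Alternative bid £2830: Lena is highest, pays the top rival bid £2828; payoff £1144 − £2828 = −£1684.
Change in payoff = −£1684 − (£0) = −£1684.

−£1684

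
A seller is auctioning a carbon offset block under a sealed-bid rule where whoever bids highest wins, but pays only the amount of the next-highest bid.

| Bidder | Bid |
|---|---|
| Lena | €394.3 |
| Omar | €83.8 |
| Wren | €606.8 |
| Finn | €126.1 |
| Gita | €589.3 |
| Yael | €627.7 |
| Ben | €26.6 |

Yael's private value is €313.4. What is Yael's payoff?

Highest bid: Yael at €627.7, so Yael wins.
Second-highest bid: Wren at €606.8 — that is the price the winner pays.
Yael's payoff = value − price = €313.4 − €606.8 = −€293.4.

−€293.4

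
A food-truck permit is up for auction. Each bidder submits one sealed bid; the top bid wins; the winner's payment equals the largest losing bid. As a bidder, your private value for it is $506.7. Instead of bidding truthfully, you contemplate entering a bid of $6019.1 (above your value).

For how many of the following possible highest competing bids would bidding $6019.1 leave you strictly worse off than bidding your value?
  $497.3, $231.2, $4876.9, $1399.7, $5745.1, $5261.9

The deviation hurts exactly when the highest competing bid lies strictly between $506.7 and $6019.1 — overbidding then wins at a price above your value.
$497.3: below both → same outcome either way.
$231.2: below both → same outcome either way.
$4876.9: inside the interval → strictly worse (loss $4370.2).
$1399.7: inside the interval → strictly worse (loss $893).
$5745.1: inside the interval → strictly worse (loss $5238.4).
$5261.9: inside the interval → strictly worse (loss $4755.2).
Count: 4.

4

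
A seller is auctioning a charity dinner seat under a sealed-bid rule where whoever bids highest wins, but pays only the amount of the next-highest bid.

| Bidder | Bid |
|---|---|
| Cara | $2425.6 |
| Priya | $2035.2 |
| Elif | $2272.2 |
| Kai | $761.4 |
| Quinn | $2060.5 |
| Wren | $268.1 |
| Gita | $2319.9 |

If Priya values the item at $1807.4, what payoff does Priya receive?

Highest bid: Cara at $2425.6, so Cara wins.
Second-highest bid: Gita at $2319.9 — that is the price the winner pays.
Priya did not win, so Priya pays nothing and receives nothing: payoff $0.

$0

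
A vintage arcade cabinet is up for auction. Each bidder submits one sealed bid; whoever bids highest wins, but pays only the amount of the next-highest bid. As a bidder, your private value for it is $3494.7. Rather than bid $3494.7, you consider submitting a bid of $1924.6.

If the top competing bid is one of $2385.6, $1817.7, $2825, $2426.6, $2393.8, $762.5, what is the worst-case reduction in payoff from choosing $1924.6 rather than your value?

$1109.1

$2385.6: truthful gives $1109.1, deviation gives $0 → loss $1109.1.
$1817.7: same outcome either way → loss $0.
$2825: truthful gives $669.7, deviation gives $0 → loss $669.7.
$2426.6: truthful gives $1068.1, deviation gives $0 → loss $1068.1.
$2393.8: truthful gives $1100.9, deviation gives $0 → loss $1100.9.
$762.5: same outcome either way → loss $0.
Maximum loss: $1109.1.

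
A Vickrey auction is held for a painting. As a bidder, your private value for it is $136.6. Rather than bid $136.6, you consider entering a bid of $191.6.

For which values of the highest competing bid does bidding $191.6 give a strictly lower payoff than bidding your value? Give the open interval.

($136.6, $191.6)

If the competing bid is below $136.6, both bids win at the same price — no difference.
If it is above $191.6, both bids lose — no difference.
If it lies strictly between $136.6 and $191.6, bidding your value loses (payoff 0) while bidding $191.6 wins at a price above your value (payoff negative).
So the deviation strictly hurts on the open interval ($136.6, $191.6).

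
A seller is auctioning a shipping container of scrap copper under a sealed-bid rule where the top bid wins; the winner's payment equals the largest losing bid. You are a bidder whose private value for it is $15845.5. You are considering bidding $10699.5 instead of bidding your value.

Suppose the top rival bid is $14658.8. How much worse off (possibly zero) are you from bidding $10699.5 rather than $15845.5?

$1186.7

Bidding your value $15845.5: you win (since $15845.5 > $14658.8) and pay $14658.8. Payoff $1186.7.
Bidding $10699.5: you lose. Payoff $0.
The competing bid $14658.8 lies between your shaded bid and your value, so underbidding forfeits an item you could have won at a profitable price.
Loss from deviating = $1186.7 − ($0) = $1186.7.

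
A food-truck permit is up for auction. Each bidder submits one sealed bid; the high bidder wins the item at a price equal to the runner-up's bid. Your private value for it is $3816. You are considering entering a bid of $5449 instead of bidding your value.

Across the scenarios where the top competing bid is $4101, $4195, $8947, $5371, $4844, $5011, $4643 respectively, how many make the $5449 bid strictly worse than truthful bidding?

6

The deviation hurts exactly when the highest competing bid lies strictly between $3816 and $5449 — overbidding then wins at a price above your value.
$4101: inside the interval → strictly worse (loss $285).
$4195: inside the interval → strictly worse (loss $379).
$8947: above both → same outcome either way.
$5371: inside the interval → strictly worse (loss $1555).
$4844: inside the interval → strictly worse (loss $1028).
$5011: inside the interval → strictly worse (loss $1195).
$4643: inside the interval → strictly worse (loss $827).
Count: 6.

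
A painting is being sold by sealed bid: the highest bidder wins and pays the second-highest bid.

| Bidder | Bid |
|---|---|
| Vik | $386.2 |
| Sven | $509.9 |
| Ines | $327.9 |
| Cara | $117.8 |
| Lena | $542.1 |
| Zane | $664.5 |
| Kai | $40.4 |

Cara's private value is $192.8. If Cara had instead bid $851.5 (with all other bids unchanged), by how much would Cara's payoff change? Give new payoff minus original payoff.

−$471.7

The highest bid among the other bidders is $664.5; Cara's bid doesn't change that.
Original bid $117.8: Cara is not highest (top rival bid is $664.5); payoff $0.
Alternative bid $851.5: Cara is highest, pays the top rival bid $664.5; payoff $192.8 − $664.5 = −$471.7.
Change in payoff = −$471.7 − ($0) = −$471.7.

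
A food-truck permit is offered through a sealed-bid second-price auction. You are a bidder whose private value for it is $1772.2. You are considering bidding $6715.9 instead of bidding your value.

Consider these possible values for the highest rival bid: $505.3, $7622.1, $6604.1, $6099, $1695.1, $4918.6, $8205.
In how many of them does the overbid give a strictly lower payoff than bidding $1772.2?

The deviation hurts exactly when the highest competing bid lies strictly between $1772.2 and $6715.9 — overbidding then wins at a price above your value.
$505.3: below both → same outcome either way.
$7622.1: above both → same outcome either way.
$6604.1: inside the interval → strictly worse (loss $4831.9).
$6099: inside the interval → strictly worse (loss $4326.8).
$1695.1: below both → same outcome either way.
$4918.6: inside the interval → strictly worse (loss $3146.4).
$8205: above both → same outcome either way.
Count: 3.

3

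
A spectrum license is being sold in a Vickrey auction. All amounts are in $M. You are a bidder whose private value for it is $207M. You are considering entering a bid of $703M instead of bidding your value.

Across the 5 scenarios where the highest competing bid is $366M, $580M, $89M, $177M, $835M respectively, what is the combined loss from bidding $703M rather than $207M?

$532M

The deviation costs you only when the competing bid falls strictly between $207M and $703M; elsewhere both bids give the same outcome.
$366M: truthful payoff $0M, deviation payoff −$159M → loss $159M.
$580M: truthful payoff $0M, deviation payoff −$373M → loss $373M.
$89M: outcomes coincide → loss $0M.
$177M: outcomes coincide → loss $0M.
$835M: outcomes coincide → loss $0M.
Total loss = $159M + $373M = $532M.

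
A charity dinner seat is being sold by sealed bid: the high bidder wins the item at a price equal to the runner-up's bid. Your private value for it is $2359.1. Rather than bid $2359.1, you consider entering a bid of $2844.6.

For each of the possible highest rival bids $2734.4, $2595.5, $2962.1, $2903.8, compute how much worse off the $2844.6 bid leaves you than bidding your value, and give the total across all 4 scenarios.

$611.7

The deviation costs you only when the competing bid falls strictly between $2359.1 and $2844.6; elsewhere both bids give the same outcome.
$2734.4: truthful payoff $0, deviation payoff −$375.3 → loss $375.3.
$2595.5: truthful payoff $0, deviation payoff −$236.4 → loss $236.4.
$2962.1: outcomes coincide → loss $0.
$2903.8: outcomes coincide → loss $0.
Total loss = $375.3 + $236.4 = $611.7.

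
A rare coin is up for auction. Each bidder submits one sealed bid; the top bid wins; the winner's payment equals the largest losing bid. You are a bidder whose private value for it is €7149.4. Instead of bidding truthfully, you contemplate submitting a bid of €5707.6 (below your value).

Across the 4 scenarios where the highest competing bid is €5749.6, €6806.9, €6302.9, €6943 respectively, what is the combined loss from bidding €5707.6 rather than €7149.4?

The deviation costs you only when the competing bid falls strictly between €5707.6 and €7149.4; elsewhere both bids give the same outcome.
€5749.6: truthful payoff €1399.8, deviation payoff €0 → loss €1399.8.
€6806.9: truthful payoff €342.5, deviation payoff €0 → loss €342.5.
€6302.9: truthful payoff €846.5, deviation payoff €0 → loss €846.5.
€6943: truthful payoff €206.4, deviation payoff €0 → loss €206.4.
Total loss = €1399.8 + €342.5 + €846.5 + €206.4 = €2795.2.
Because the price is fixed by the runner-up's bid, deviating from your value can only change a good outcome into a bad one — never the reverse.

€2795.2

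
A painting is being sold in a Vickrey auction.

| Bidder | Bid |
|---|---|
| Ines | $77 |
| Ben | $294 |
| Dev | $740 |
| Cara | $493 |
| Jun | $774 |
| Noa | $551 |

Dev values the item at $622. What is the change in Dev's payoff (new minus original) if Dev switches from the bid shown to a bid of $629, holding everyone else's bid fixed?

$0

The highest bid among the other bidders is $774; Dev's bid doesn't change that.
Original bid $740: Dev is not highest (top rival bid is $774); payoff $0.
Alternative bid $629: Dev is not highest (top rival bid is $774); payoff $0.
Change in payoff = $0 − ($0) = $0.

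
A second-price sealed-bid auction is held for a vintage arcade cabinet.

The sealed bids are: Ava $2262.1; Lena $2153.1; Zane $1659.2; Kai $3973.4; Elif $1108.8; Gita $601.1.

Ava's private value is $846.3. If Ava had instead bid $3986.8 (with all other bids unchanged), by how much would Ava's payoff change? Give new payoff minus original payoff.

The highest bid among the other bidders is $3973.4; Ava's bid doesn't change that.
Original bid $2262.1: Ava is not highest (top rival bid is $3973.4); payoff $0.
Alternative bid $3986.8: Ava is highest, pays the top rival bid $3973.4; payoff $846.3 − $3973.4 = −$3127.1.
Change in payoff = −$3127.1 − ($0) = −$3127.1.

−$3127.1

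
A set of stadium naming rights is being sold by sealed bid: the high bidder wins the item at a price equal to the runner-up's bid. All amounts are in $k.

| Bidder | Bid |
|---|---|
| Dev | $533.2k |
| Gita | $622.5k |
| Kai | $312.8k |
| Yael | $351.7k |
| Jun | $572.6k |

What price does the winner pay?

Highest bid: Gita at $622.5k, so Gita wins.
Second-highest bid: Jun at $572.6k — that is the price the winner pays.

$572.6k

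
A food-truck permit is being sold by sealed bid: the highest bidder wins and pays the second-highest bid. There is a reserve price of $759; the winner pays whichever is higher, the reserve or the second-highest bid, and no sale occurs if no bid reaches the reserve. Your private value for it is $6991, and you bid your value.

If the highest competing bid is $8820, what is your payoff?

$0

Your bid $6991 is below the highest competing bid $8820, so you lose. Payoff $0.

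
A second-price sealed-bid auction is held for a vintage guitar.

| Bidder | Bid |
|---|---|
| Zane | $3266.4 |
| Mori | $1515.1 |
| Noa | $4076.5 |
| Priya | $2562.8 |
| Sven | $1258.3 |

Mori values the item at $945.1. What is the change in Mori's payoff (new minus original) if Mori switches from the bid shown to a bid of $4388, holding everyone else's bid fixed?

The highest bid among the other bidders is $4076.5; Mori's bid doesn't change that.
Original bid $1515.1: Mori is not highest (top rival bid is $4076.5); payoff $0.
Alternative bid $4388: Mori is highest, pays the top rival bid $4076.5; payoff $945.1 − $4076.5 = −$3131.4.
Change in payoff = −$3131.4 − ($0) = −$3131.4.

−$3131.4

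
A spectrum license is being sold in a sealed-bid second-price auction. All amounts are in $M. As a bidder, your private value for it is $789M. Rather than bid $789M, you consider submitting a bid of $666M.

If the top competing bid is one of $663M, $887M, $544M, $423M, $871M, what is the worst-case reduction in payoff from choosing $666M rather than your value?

$663M: same outcome either way → loss $0M.
$887M: same outcome either way → loss $0M.
$544M: same outcome either way → loss $0M.
$423M: same outcome either way → loss $0M.
$871M: same outcome either way → loss $0M.
Maximum loss: $0M.

$0M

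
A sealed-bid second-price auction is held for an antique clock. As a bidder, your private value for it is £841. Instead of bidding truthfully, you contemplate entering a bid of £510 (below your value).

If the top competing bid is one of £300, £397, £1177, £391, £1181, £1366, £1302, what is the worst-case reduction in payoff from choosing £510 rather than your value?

£0

£300: same outcome either way → loss £0.
£397: same outcome either way → loss £0.
£1177: same outcome either way → loss £0.
£391: same outcome either way → loss £0.
£1181: same outcome either way → loss £0.
£1366: same outcome either way → loss £0.
£1302: same outcome either way → loss £0.
Maximum loss: £0.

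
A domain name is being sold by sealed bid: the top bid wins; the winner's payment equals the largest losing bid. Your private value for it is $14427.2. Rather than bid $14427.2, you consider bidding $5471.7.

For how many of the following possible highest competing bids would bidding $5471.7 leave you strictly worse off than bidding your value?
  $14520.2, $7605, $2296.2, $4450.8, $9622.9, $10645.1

The deviation hurts exactly when the highest competing bid lies strictly between $5471.7 and $14427.2 — underbidding then forfeits a profitable win.
$14520.2: above both → same outcome either way.
$7605: inside the interval → strictly worse (loss $6822.2).
$2296.2: below both → same outcome either way.
$4450.8: below both → same outcome either way.
$9622.9: inside the interval → strictly worse (loss $4804.3).
$10645.1: inside the interval → strictly worse (loss $3782.1).
Count: 3.

3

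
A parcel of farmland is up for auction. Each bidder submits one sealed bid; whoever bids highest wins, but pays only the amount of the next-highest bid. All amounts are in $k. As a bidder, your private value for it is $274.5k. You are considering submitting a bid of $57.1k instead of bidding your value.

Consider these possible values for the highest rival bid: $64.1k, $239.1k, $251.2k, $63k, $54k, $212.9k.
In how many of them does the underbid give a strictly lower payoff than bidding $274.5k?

5

The deviation hurts exactly when the highest competing bid lies strictly between $57.1k and $274.5k — underbidding then forfeits a profitable win.
$64.1k: inside the interval → strictly worse (loss $210.4k).
$239.1k: inside the interval → strictly worse (loss $35.4k).
$251.2k: inside the interval → strictly worse (loss $23.3k).
$63k: inside the interval → strictly worse (loss $211.5k).
$54k: below both → same outcome either way.
$212.9k: inside the interval → strictly worse (loss $61.6k).
Count: 5.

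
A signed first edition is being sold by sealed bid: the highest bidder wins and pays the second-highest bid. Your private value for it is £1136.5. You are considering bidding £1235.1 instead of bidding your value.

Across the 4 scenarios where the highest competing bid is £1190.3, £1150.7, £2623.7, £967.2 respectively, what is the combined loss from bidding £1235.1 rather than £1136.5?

£68

The deviation costs you only when the competing bid falls strictly between £1136.5 and £1235.1; elsewhere both bids give the same outcome.
£1190.3: truthful payoff £0, deviation payoff −£53.8 → loss £53.8.
£1150.7: truthful payoff £0, deviation payoff −£14.2 → loss £14.2.
£2623.7: outcomes coincide → loss £0.
£967.2: outcomes coincide → loss £0.
Total loss = £53.8 + £14.2 = £68.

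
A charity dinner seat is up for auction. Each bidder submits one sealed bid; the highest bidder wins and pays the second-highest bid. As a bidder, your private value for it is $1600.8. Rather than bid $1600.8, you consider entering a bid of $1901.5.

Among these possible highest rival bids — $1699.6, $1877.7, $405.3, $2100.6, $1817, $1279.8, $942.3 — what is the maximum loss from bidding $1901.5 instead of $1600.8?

$276.9

$1699.6: truthful gives $0, deviation gives −$98.8 → loss $98.8.
$1877.7: truthful gives $0, deviation gives −$276.9 → loss $276.9.
$405.3: same outcome either way → loss $0.
$2100.6: same outcome either way → loss $0.
$1817: truthful gives $0, deviation gives −$216.2 → loss $216.2.
$1279.8: same outcome either way → loss $0.
$942.3: same outcome either way → loss $0.
Maximum loss: $276.9.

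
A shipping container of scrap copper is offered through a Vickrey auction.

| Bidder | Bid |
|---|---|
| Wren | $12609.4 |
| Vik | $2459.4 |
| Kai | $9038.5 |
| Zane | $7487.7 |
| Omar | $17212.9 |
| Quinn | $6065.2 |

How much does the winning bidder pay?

$12609.4

Highest bid: Omar at $17212.9, so Omar wins.
Second-highest bid: Wren at $12609.4 — that is the price the winner pays.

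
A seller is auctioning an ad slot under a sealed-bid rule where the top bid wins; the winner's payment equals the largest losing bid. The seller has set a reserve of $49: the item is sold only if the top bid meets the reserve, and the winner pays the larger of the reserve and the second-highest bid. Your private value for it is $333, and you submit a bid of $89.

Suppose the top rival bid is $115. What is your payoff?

$0

Your bid $89 is below the highest competing bid $115, so you lose. Payoff $0.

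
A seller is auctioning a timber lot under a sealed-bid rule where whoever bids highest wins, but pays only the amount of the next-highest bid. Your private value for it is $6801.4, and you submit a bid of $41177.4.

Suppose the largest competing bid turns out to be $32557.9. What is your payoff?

−$25756.5

Your bid $41177.4 exceeds the highest competing bid $32557.9, so you win.
In a second-price auction the winner pays the second-highest bid, $32557.9.
Payoff = value − price = $6801.4 − $32557.9 = −$25756.5.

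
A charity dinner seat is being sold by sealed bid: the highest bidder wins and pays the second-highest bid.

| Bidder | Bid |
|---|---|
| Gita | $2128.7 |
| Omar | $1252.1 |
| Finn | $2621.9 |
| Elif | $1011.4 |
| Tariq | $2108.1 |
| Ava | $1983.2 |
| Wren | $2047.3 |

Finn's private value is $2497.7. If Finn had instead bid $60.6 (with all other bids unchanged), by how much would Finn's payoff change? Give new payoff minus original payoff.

−$369

The highest bid among the other bidders is $2128.7; Finn's bid doesn't change that.
Original bid $2621.9: Finn is highest, pays the top rival bid $2128.7; payoff $2497.7 − $2128.7 = $369.
Alternative bid $60.6: Finn is not highest (top rival bid is $2128.7); payoff $0.
Change in payoff = $0 − ($369) = −$369.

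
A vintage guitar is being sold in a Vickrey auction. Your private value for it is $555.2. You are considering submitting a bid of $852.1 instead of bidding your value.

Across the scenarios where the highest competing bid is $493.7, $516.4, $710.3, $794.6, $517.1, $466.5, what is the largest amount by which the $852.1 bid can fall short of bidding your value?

$239.4

$493.7: same outcome either way → loss $0.
$516.4: same outcome either way → loss $0.
$710.3: truthful gives $0, deviation gives −$155.1 → loss $155.1.
$794.6: truthful gives $0, deviation gives −$239.4 → loss $239.4.
$517.1: same outcome either way → loss $0.
$466.5: same outcome either way → loss $0.
Maximum loss: $239.4.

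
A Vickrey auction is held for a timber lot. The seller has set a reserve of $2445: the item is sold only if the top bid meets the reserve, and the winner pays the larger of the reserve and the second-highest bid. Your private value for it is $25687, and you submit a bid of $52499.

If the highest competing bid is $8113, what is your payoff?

$17574

Your bid $52499 is the highest and exceeds the reserve.
Price = max(second-highest bid, reserve) = max($8113, $2445) = $8113.
Payoff = $25687 − $8113 = $17574.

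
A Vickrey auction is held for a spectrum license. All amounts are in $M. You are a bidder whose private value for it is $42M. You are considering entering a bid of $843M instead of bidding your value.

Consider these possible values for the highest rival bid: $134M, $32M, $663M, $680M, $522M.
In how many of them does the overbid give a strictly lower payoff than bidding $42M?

The deviation hurts exactly when the highest competing bid lies strictly between $42M and $843M — overbidding then wins at a price above your value.
$134M: inside the interval → strictly worse (loss $92M).
$32M: below both → same outcome either way.
$663M: inside the interval → strictly worse (loss $621M).
$680M: inside the interval → strictly worse (loss $638M).
$522M: inside the interval → strictly worse (loss $480M).
Count: 4.

4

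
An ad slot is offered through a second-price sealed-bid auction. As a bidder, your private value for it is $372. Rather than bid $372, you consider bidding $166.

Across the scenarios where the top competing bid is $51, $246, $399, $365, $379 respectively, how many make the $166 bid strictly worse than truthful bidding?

2

The deviation hurts exactly when the highest competing bid lies strictly between $166 and $372 — underbidding then forfeits a profitable win.
$51: below both → same outcome either way.
$246: inside the interval → strictly worse (loss $126).
$399: above both → same outcome either way.
$365: inside the interval → strictly worse (loss $7).
$379: above both → same outcome either way.
Count: 2.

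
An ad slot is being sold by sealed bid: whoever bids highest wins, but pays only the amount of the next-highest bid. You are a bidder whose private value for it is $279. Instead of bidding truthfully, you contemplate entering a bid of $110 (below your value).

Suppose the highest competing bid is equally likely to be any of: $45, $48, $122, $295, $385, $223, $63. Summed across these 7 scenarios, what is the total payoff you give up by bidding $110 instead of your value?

$213

The deviation costs you only when the competing bid falls strictly between $110 and $279; elsewhere both bids give the same outcome.
$45: outcomes coincide → loss $0.
$48: outcomes coincide → loss $0.
$122: truthful payoff $157, deviation payoff $0 → loss $157.
$295: outcomes coincide → loss $0.
$385: outcomes coincide → loss $0.
$223: truthful payoff $56, deviation payoff $0 → loss $56.
$63: outcomes coincide → loss $0.
Total loss = $157 + $56 = $213.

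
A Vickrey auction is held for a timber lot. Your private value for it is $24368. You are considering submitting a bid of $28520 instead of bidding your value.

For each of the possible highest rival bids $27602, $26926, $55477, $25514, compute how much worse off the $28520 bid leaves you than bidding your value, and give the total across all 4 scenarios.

The deviation costs you only when the competing bid falls strictly between $24368 and $28520; elsewhere both bids give the same outcome.
$27602: truthful payoff $0, deviation payoff −$3234 → loss $3234.
$26926: truthful payoff $0, deviation payoff −$2558 → loss $2558.
$55477: outcomes coincide → loss $0.
$25514: truthful payoff $0, deviation payoff −$1146 → loss $1146.
Total loss = $3234 + $2558 + $1146 = $6938.

$6938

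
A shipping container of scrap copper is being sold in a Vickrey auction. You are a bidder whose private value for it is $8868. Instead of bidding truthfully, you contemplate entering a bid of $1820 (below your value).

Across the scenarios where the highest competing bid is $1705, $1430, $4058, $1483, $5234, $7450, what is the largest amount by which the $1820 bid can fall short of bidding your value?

$4810

$1705: same outcome either way → loss $0.
$1430: same outcome either way → loss $0.
$4058: truthful gives $4810, deviation gives $0 → loss $4810.
$1483: same outcome either way → loss $0.
$5234: truthful gives $3634, deviation gives $0 → loss $3634.
$7450: truthful gives $1418, deviation gives $0 → loss $1418.
Maximum loss: $4810.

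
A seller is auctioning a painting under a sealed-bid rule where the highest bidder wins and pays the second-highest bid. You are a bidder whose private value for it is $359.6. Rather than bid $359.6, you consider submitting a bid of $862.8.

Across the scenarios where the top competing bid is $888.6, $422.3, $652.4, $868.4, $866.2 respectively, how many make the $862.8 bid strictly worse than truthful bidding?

The deviation hurts exactly when the highest competing bid lies strictly between $359.6 and $862.8 — overbidding then wins at a price above your value.
$888.6: above both → same outcome either way.
$422.3: inside the interval → strictly worse (loss $62.7).
$652.4: inside the interval → strictly worse (loss $292.8).
$868.4: above both → same outcome either way.
$866.2: above both → same outcome either way.
Count: 2.

2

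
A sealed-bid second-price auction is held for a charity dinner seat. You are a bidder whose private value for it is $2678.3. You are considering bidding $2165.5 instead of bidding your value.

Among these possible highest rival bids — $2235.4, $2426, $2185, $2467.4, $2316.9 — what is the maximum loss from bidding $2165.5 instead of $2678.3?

$2235.4: truthful gives $442.9, deviation gives $0 → loss $442.9.
$2426: truthful gives $252.3, deviation gives $0 → loss $252.3.
$2185: truthful gives $493.3, deviation gives $0 → loss $493.3.
$2467.4: truthful gives $210.9, deviation gives $0 → loss $210.9.
$2316.9: truthful gives $361.4, deviation gives $0 → loss $361.4.
Maximum loss: $493.3.

$493.3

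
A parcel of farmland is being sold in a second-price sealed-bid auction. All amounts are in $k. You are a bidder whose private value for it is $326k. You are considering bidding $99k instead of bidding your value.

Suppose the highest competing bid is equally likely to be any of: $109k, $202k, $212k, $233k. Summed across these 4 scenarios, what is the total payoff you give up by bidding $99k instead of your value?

$548k

The deviation costs you only when the competing bid falls strictly between $99k and $326k; elsewhere both bids give the same outcome.
$109k: truthful payoff $217k, deviation payoff $0k → loss $217k.
$202k: truthful payoff $124k, deviation payoff $0k → loss $124k.
$212k: truthful payoff $114k, deviation payoff $0k → loss $114k.
$233k: truthful payoff $93k, deviation payoff $0k → loss $93k.
Total loss = $217k + $124k + $114k + $93k = $548k.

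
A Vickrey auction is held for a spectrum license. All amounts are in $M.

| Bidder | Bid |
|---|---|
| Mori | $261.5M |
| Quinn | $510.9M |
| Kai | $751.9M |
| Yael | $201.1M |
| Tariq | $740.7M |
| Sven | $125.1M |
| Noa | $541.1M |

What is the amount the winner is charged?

$740.7M

Highest bid: Kai at $751.9M, so Kai wins.
Second-highest bid: Tariq at $740.7M — that is the price the winner pays.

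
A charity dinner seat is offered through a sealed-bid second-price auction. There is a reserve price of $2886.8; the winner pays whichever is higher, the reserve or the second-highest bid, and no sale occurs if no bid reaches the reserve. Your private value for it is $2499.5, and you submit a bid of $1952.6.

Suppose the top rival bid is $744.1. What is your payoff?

$0

Your bid $1952.6 is the highest bid but falls below the reserve $2886.8, so the item goes unsold. Payoff $0.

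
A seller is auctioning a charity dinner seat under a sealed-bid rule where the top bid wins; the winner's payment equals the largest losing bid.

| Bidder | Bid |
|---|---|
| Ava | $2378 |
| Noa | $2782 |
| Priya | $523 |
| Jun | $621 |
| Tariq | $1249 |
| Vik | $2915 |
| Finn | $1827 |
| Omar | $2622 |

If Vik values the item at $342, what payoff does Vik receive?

−$2440

Highest bid: Vik at $2915, so Vik wins.
Second-highest bid: Noa at $2782 — that is the price the winner pays.
Vik's payoff = value − price = $342 − $2782 = −$2440.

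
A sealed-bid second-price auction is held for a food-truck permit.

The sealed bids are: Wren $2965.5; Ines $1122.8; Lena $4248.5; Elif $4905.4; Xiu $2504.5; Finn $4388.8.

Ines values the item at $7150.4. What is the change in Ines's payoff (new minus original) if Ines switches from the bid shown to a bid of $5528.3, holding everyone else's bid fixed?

The highest bid among the other bidders is $4905.4; Ines's bid doesn't change that.
Original bid $1122.8: Ines is not highest (top rival bid is $4905.4); payoff $0.
Alternative bid $5528.3: Ines is highest, pays the top rival bid $4905.4; payoff $7150.4 − $4905.4 = $2245.
Change in payoff = $2245 − ($0) = $2245.

$2245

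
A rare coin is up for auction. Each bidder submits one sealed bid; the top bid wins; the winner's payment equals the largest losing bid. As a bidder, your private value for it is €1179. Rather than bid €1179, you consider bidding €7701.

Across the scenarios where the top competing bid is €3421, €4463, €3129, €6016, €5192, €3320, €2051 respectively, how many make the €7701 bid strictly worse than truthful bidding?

The deviation hurts exactly when the highest competing bid lies strictly between €1179 and €7701 — overbidding then wins at a price above your value.
€3421: inside the interval → strictly worse (loss €2242).
€4463: inside the interval → strictly worse (loss €3284).
€3129: inside the interval → strictly worse (loss €1950).
€6016: inside the interval → strictly worse (loss €4837).
€5192: inside the interval → strictly worse (loss €4013).
€3320: inside the interval → strictly worse (loss €2141).
€2051: inside the interval → strictly worse (loss €872).
Count: 7.

7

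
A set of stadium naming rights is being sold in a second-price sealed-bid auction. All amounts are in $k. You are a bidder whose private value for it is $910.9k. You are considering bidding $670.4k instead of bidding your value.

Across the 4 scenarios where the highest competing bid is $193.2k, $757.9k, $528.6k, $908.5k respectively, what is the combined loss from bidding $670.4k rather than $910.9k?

The deviation costs you only when the competing bid falls strictly between $670.4k and $910.9k; elsewhere both bids give the same outcome.
$193.2k: outcomes coincide → loss $0k.
$757.9k: truthful payoff $153k, deviation payoff $0k → loss $153k.
$528.6k: outcomes coincide → loss $0k.
$908.5k: truthful payoff $2.4k, deviation payoff $0k → loss $2.4k.
Total loss = $153k + $2.4k = $155.4k.

$155.4k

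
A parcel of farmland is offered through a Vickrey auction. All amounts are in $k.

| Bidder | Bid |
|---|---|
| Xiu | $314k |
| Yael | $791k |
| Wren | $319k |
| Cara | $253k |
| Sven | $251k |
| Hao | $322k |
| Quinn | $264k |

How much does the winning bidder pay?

$322k

Highest bid: Yael at $791k, so Yael wins.
Second-highest bid: Hao at $322k — that is the price the winner pays.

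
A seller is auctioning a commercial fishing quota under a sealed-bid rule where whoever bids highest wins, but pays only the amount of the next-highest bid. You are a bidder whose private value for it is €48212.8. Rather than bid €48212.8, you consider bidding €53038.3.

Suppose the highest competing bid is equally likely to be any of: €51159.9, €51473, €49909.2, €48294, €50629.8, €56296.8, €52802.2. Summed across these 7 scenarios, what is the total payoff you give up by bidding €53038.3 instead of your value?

€14991.3

The deviation costs you only when the competing bid falls strictly between €48212.8 and €53038.3; elsewhere both bids give the same outcome.
€51159.9: truthful payoff €0, deviation payoff −€2947.1 → loss €2947.1.
€51473: truthful payoff €0, deviation payoff −€3260.2 → loss €3260.2.
€49909.2: truthful payoff €0, deviation payoff −€1696.4 → loss €1696.4.
€48294: truthful payoff €0, deviation payoff −€81.2 → loss €81.2.
€50629.8: truthful payoff €0, deviation payoff −€2417 → loss €2417.
€56296.8: outcomes coincide → loss €0.
€52802.2: truthful payoff €0, deviation payoff −€4589.4 → loss €4589.4.
Total loss = €2947.1 + €3260.2 + €1696.4 + €81.2 + €2417 + €4589.4 = €14991.3.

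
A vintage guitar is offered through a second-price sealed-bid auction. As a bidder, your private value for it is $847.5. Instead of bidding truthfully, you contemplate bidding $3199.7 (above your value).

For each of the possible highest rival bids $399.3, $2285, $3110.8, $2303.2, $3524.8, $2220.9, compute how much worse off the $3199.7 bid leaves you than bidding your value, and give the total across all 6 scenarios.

The deviation costs you only when the competing bid falls strictly between $847.5 and $3199.7; elsewhere both bids give the same outcome.
$399.3: outcomes coincide → loss $0.
$2285: truthful payoff $0, deviation payoff −$1437.5 → loss $1437.5.
$3110.8: truthful payoff $0, deviation payoff −$2263.3 → loss $2263.3.
$2303.2: truthful payoff $0, deviation payoff −$1455.7 → loss $1455.7.
$3524.8: outcomes coincide → loss $0.
$2220.9: truthful payoff $0, deviation payoff −$1373.4 → loss $1373.4.
Total loss = $1437.5 + $2263.3 + $1455.7 + $1373.4 = $6529.9.
Truthful bidding weakly dominates here: raising your bid can only win items priced above your value, and lowering it can only forfeit items priced below.

$6529.9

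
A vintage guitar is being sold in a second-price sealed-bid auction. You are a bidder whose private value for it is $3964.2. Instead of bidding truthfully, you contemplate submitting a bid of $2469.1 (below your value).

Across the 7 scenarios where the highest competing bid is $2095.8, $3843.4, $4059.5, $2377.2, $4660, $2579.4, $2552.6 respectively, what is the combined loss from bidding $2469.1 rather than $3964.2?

$2917.2

The deviation costs you only when the competing bid falls strictly between $2469.1 and $3964.2; elsewhere both bids give the same outcome.
$2095.8: outcomes coincide → loss $0.
$3843.4: truthful payoff $120.8, deviation payoff $0 → loss $120.8.
$4059.5: outcomes coincide → loss $0.
$2377.2: outcomes coincide → loss $0.
$4660: outcomes coincide → loss $0.
$2579.4: truthful payoff $1384.8, deviation payoff $0 → loss $1384.8.
$2552.6: truthful payoff $1411.6, deviation payoff $0 → loss $1411.6.
Total loss = $120.8 + $1384.8 + $1411.6 = $2917.2.
Because the price is fixed by the runner-up's bid, deviating from your value can only change a good outcome into a bad one — never the reverse.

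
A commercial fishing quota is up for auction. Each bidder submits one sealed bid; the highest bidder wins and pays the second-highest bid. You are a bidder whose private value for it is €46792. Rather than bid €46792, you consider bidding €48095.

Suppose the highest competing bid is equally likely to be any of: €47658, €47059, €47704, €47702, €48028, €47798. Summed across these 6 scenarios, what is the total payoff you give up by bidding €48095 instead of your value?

€5197

The deviation costs you only when the competing bid falls strictly between €46792 and €48095; elsewhere both bids give the same outcome.
€47658: truthful payoff €0, deviation payoff −€866 → loss €866.
€47059: truthful payoff €0, deviation payoff −€267 → loss €267.
€47704: truthful payoff €0, deviation payoff −€912 → loss €912.
€47702: truthful payoff €0, deviation payoff −€910 → loss €910.
€48028: truthful payoff €0, deviation payoff −€1236 → loss €1236.
€47798: truthful payoff €0, deviation payoff −€1006 → loss €1006.
Total loss = €866 + €267 + €912 + €910 + €1236 + €1006 = €5197.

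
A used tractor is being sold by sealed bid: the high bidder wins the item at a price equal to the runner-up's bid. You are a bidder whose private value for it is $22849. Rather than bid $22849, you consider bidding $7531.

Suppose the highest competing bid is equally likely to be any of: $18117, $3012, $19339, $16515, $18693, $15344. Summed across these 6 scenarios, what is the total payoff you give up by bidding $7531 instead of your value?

$26237

The deviation costs you only when the competing bid falls strictly between $7531 and $22849; elsewhere both bids give the same outcome.
$18117: truthful payoff $4732, deviation payoff $0 → loss $4732.
$3012: outcomes coincide → loss $0.
$19339: truthful payoff $3510, deviation payoff $0 → loss $3510.
$16515: truthful payoff $6334, deviation payoff $0 → loss $6334.
$18693: truthful payoff $4156, deviation payoff $0 → loss $4156.
$15344: truthful payoff $7505, deviation payoff $0 → loss $7505.
Total loss = $4732 + $3510 + $6334 + $4156 + $7505 = $26237.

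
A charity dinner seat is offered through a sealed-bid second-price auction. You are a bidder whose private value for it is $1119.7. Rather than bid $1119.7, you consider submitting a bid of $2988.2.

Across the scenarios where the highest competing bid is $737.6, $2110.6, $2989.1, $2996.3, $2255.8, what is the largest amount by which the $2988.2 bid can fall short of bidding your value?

$1136.1

$737.6: same outcome either way → loss $0.
$2110.6: truthful gives $0, deviation gives −$990.9 → loss $990.9.
$2989.1: same outcome either way → loss $0.
$2996.3: same outcome either way → loss $0.
$2255.8: truthful gives $0, deviation gives −$1136.1 → loss $1136.1.
Maximum loss: $1136.1.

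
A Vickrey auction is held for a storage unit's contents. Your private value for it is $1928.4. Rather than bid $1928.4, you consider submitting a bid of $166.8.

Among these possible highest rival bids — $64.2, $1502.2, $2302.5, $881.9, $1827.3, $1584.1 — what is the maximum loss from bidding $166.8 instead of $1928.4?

$1046.5

$64.2: same outcome either way → loss $0.
$1502.2: truthful gives $426.2, deviation gives $0 → loss $426.2.
$2302.5: same outcome either way → loss $0.
$881.9: truthful gives $1046.5, deviation gives $0 → loss $1046.5.
$1827.3: truthful gives $101.1, deviation gives $0 → loss $101.1.
$1584.1: truthful gives $344.3, deviation gives $0 → loss $344.3.
Maximum loss: $1046.5.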